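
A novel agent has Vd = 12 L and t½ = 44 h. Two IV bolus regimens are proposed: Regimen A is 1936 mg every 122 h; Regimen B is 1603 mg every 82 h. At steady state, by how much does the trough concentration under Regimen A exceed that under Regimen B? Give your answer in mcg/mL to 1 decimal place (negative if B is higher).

Regimen A: f = (1/2)^(122/44) ≈ 0.1463; Cmin,ss = (1936/12)·f/(1−f) ≈ 27.648 mcg/mL.
Regimen B: f = (1/2)^(82/44) ≈ 0.2748; Cmin,ss = (1603/12)·f/(1−f) ≈ 50.619 mcg/mL.
Difference ≈ 27.648 − 50.619 ≈ -22.971 mcg/mL.

-23.0 mcg/mL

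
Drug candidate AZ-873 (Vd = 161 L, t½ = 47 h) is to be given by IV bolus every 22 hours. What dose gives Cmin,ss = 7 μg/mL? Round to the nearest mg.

432 mg

τ/t½ = 22/47 ≈ 0.46809, so f = (1/2)^(22/47) ≈ 0.722923.
Cmin,ss = (D/Vd)·f/(1−f), so D = Cmin,ss·Vd·(1−f)/f.
D = 7 × 161 × (1−f)/f ≈ 7 × 161 × 0.38327 ≈ 431.95 mg.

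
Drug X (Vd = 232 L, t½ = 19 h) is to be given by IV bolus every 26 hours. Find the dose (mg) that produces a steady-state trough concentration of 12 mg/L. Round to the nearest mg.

τ/t½ = 26/19 ≈ 1.3684, so f = (1/2)^(26/19) ≈ 0.387315.
Cmin,ss = (D/Vd)·f/(1−f), so D = Cmin,ss·Vd·(1−f)/f.
D = 12 × 232 × (1−f)/f ≈ 12 × 232 × 1.58188 ≈ 4403.95 mg.

4404 mg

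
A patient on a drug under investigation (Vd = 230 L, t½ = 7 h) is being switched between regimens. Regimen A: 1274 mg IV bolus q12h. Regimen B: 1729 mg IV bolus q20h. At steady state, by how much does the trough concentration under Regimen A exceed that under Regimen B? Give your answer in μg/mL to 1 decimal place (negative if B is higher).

1.2 μg/mL

Regimen A: f = (1/2)^(12/7) ≈ 0.3048; Cmin,ss = (1274/230)·f/(1−f) ≈ 2.429 μg/mL.
Regimen B: f = (1/2)^(20/7) ≈ 0.1380; Cmin,ss = (1729/230)·f/(1−f) ≈ 1.203 μg/mL.
Difference ≈ 2.429 − 1.203 ≈ 1.226 μg/mL.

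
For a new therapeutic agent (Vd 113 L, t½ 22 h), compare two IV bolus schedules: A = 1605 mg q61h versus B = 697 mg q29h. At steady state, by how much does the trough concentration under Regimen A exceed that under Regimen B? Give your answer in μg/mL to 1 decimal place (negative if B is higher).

Regimen A: f = (1/2)^(61/22) ≈ 0.1463; Cmin,ss = (1605/113)·f/(1−f) ≈ 2.434 μg/mL.
Regimen B: f = (1/2)^(29/22) ≈ 0.4010; Cmin,ss = (697/113)·f/(1−f) ≈ 4.129 μg/mL.
Difference ≈ 2.434 − 4.129 ≈ -1.695 μg/mL.

-1.7 μg/mL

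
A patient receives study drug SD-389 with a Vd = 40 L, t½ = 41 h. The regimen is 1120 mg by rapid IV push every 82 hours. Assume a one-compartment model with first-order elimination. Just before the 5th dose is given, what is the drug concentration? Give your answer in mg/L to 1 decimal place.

9.3 mg/L

f = (1/2)^(τ/t½) = (1/2)^(82/41) ≈ 0.2500.
C₀ = D/Vd = 1120/40 ≈ 28.000 mg/L.
Before the 5th dose, 4 doses have been given. Superposition: Cmin = C₀·(f + f² + … + f^4).
≈ 28.000 × (0.2500 + 0.0625 + 0.0156 + 0.0039) ≈ 28.000 × 0.3320 ≈ 9.296 mg/L.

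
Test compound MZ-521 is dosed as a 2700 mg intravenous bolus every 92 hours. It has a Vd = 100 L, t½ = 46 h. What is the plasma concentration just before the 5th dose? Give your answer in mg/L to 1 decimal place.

f = (1/2)^(τ/t½) = (1/2)^(92/46) ≈ 0.2500.
C₀ = D/Vd = 2700/100 ≈ 27.000 mg/L.
Before the 5th dose, 4 doses have been given. Superposition: Cmin = C₀·(f + f² + … + f^4).
≈ 27.000 × (0.2500 + 0.0625 + 0.0156 + 0.0039) ≈ 27.000 × 0.3320 ≈ 8.964 mg/L.

9.0 mg/L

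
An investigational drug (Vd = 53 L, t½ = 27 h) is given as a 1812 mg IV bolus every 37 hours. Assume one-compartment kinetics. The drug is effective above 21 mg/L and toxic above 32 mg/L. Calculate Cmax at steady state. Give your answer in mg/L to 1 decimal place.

k = ln2/t½ = ln2/27 ≈ 0.025672 h⁻¹; fraction remaining f = e^(−kτ) = e^(−0.025672×37) ≈ 0.3868.
Accumulation ratio R = 1/(1 − f) ≈ 1/0.6132 ≈ 1.6308.
Each bolus raises the concentration by D/Vd = 1812/53 ≈ 34.189 mg/L.
Cmax,ss = C₀/(1 − f) ≈ 34.189/0.6132 ≈ 55.755 mg/L.
Peak 55.8 mg/L vs MTC 32 mg/L: exceeds toxic threshold.

55.8 mg/L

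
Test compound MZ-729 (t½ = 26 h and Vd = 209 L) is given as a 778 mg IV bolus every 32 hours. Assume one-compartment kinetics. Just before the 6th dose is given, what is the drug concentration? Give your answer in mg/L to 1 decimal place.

2.7 mg/L

f = (1/2)^(τ/t½) = (1/2)^(32/26) ≈ 0.4261.
C₀ = D/Vd = 778/209 ≈ 3.722 mg/L.
Before the 6th dose, 5 doses have been given. Superposition: Cmin = C₀·(f + f² + … + f^5).
≈ 3.722 × (0.4261 + 0.1816 + 0.0774 + 0.0330 + 0.0140) ≈ 3.722 × 0.7321 ≈ 2.725 mg/L.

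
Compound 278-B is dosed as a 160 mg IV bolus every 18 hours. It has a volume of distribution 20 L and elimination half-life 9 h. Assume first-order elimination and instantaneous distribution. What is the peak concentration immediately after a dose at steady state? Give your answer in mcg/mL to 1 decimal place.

τ = 18 h = 2 half-lives, so f = (1/2)^2 = 0.25.
Accumulation ratio R = 1/(1 − f) = 1/0.75 = 4/3.
Single-dose peak C₀ = D/Vd = 160/20 = 8 mcg/mL.
Steady-state peak Cmax,ss = C₀·R = 8 × 4/3 ≈ 10.667 mcg/mL.

10.7 mcg/mL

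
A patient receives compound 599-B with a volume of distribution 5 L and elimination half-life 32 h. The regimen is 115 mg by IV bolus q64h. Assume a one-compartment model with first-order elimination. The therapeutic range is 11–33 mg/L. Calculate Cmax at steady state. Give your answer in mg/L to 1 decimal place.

30.7 mg/L

The dosing interval is 2 half-lives, so f = 2^(−2) = 0.25.
At steady state, R = 1/(1 − 0.25) = 4/3.
Single-dose peak C₀ = D/Vd = 115/5 = 23 mg/L.
Steady-state peak Cmax,ss = C₀·R = 23 × 4/3 ≈ 30.667 mg/L.
Peak 30.7 mg/L vs MTC 33 mg/L: below toxic threshold.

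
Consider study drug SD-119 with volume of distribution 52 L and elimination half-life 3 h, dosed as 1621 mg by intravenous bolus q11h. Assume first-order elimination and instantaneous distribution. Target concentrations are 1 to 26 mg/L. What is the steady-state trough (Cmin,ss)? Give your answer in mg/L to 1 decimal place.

2.7 mg/L

k = ln2/t½ = ln2/3 ≈ 0.231049 h⁻¹; fraction remaining f = e^(−kτ) = e^(−0.231049×11) ≈ 0.0787.
Single-dose peak C₀ = D/Vd = 1621/52 ≈ 31.173 mg/L.
Steady-state trough Cmin,ss = C₀·f/(1−f) ≈ 31.173 × 0.0787/0.9213 ≈ 2.663 mg/L.
Trough 2.7 mg/L vs MEC 1 mg/L: adequate.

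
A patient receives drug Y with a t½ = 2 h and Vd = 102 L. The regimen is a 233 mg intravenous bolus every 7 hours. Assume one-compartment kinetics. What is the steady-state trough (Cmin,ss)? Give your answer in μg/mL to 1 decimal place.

Over one 7-h interval, 7/2 ≈ 3.5 half-lives elapse, leaving f ≈ 0.0884 of each dose.
Single-dose peak C₀ = D/Vd = 233/102 ≈ 2.284 μg/mL.
Steady-state trough Cmin,ss = C₀·f/(1−f) ≈ 2.284 × 0.0884/0.9116 ≈ 0.221 μg/mL.

0.2 μg/mL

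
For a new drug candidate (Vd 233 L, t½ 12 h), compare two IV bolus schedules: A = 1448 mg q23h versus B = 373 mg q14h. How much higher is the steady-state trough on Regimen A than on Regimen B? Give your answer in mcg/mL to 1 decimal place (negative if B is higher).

Regimen A: f = (1/2)^(23/12) ≈ 0.2649; Cmin,ss = (1448/233)·f/(1−f) ≈ 2.239 mcg/mL.
Regimen B: f = (1/2)^(14/12) ≈ 0.4454; Cmin,ss = (373/233)·f/(1−f) ≈ 1.286 mcg/mL.
Difference ≈ 2.239 − 1.286 ≈ 0.953 mcg/mL.

1.0 mcg/mL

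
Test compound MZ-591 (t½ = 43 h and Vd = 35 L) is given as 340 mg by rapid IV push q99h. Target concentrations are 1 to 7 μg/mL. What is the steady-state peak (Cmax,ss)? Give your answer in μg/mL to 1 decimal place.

τ/t½ = 99/43 ≈ 2.3023, so fraction remaining f = (1/2)^(99/43) ≈ 0.2027.
Accumulation ratio R = 1/(1 − f) ≈ 1/0.7973 ≈ 1.2542.
Single-dose peak C₀ = D/Vd = 340/35 ≈ 9.714 μg/mL.
Steady-state peak Cmax,ss = C₀·R ≈ 9.714 × 1.2542 ≈ 12.183 μg/mL.
Peak 12.2 μg/mL vs MTC 7 μg/mL: exceeds toxic threshold.

12.2 μg/mL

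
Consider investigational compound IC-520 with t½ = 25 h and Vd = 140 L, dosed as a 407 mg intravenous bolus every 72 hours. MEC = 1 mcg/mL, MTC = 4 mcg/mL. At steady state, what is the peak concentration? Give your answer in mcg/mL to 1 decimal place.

3.4 mcg/mL

Over one 72-h interval, 72/25 ≈ 2.88 half-lives elapse, leaving f ≈ 0.1358 of each dose.
At steady state, accumulation factor R = 1/(1 − e^(−kτ)) ≈ 1.1571.
Each bolus raises the concentration by D/Vd = 407/140 ≈ 2.907 mcg/mL.
Steady-state peak Cmax,ss = C₀·R ≈ 2.907 × 1.1571 ≈ 3.364 mcg/mL.
Peak 3.4 mcg/mL vs MTC 4 mcg/mL: below toxic threshold.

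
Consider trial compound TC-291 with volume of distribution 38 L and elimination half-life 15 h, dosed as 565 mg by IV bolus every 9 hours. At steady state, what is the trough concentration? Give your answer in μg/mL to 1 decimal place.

τ/t½ = 9/15 ≈ 0.6, so fraction remaining f = (1/2)^(9/15) ≈ 0.6598.
At steady state, accumulation factor R = 1/(1 − e^(−kτ)) ≈ 2.9394.
Single-dose peak C₀ = D/Vd = 565/38 ≈ 14.868 μg/mL.
Cmax,ss = C₀/(1 − f) ≈ 14.868/0.3402 ≈ 43.704 μg/mL.
One interval later, Cmin,ss = Cmax,ss·e^(−kτ) ≈ 43.704 × 0.6598 ≈ 28.836 μg/mL.

28.8 μg/mL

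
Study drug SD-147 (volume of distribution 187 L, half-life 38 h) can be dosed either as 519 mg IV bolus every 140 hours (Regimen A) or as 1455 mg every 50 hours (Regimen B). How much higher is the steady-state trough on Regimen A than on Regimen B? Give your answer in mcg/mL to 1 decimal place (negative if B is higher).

-5.0 mcg/mL

Regimen A: f = (1/2)^(140/38) ≈ 0.0778; Cmin,ss = (519/187)·f/(1−f) ≈ 0.234 mcg/mL.
Regimen B: f = (1/2)^(50/38) ≈ 0.4017; Cmin,ss = (1455/187)·f/(1−f) ≈ 5.224 mcg/mL.
Difference ≈ 0.234 − 5.224 ≈ -4.990 mcg/mL.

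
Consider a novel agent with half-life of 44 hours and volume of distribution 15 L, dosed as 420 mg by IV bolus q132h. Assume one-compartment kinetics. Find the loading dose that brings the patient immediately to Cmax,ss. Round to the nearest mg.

480 mg

f = (1/2)^(132/44) ≈ 0.125000; accumulation ratio R = 1/(1−f) ≈ 1.14286.
Loading dose to hit Cmax,ss on first dose: D_load = D_maint·R ≈ 420 × 1.14286 ≈ 480.00 mg.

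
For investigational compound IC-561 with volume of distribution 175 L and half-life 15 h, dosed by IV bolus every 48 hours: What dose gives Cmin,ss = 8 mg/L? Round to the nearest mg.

τ/t½ = 48/15 ≈ 3.2, so f = (1/2)^(48/15) ≈ 0.108819.
Cmin,ss = (D/Vd)·f/(1−f), so D = Cmin,ss·Vd·(1−f)/f.
D = 8 × 175 × (1−f)/f ≈ 8 × 175 × 8.18957 ≈ 11465.40 mg.

11465 mg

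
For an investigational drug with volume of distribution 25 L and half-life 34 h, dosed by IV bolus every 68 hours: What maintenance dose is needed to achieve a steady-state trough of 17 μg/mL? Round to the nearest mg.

τ/t½ = 68/34 ≈ 2, so f = (1/2)^(68/34) ≈ 0.250000.
Cmin,ss = (D/Vd)·f/(1−f), so D = Cmin,ss·Vd·(1−f)/f.
D = 17 × 25 × (1−f)/f ≈ 17 × 25 × 3.00000 ≈ 1275.00 mg.

1275 mg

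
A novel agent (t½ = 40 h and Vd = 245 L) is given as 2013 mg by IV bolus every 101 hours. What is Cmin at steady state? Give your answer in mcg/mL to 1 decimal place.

1.7 mcg/mL

k = ln2/t½ = ln2/40 ≈ 0.017329 h⁻¹; fraction remaining f = e^(−kτ) = e^(−0.017329×101) ≈ 0.1737.
Each bolus raises the concentration by D/Vd = 2013/245 ≈ 8.216 mcg/mL.
Steady-state trough Cmin,ss = C₀·f/(1−f) ≈ 8.216 × 0.1737/0.8263 ≈ 1.727 mcg/mL.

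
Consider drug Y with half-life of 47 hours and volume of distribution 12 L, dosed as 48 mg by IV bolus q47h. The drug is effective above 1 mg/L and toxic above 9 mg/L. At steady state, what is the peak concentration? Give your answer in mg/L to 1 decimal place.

8.0 mg/L

The dosing interval is 1 half-life, so f = 2^(−1) = 0.5.
Accumulation ratio R = 1/(1 − f) = 1/0.5 = 2/1.
Single-dose peak C₀ = D/Vd = 48/12 = 4 mg/L.
Steady-state peak Cmax,ss = C₀·R = 4 × 2/1 ≈ 8.000 mg/L.
Peak 8.0 mg/L vs MTC 9 mg/L: below toxic threshold.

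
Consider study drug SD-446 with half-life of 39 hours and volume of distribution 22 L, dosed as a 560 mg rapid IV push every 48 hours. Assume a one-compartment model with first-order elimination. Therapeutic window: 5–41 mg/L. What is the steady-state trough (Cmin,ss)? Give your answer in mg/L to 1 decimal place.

τ/t½ = 48/39 ≈ 1.2308, so fraction remaining f = (1/2)^(48/39) ≈ 0.4261.
Single-dose peak C₀ = D/Vd = 560/22 ≈ 25.455 mg/L.
Steady-state trough Cmin,ss = C₀·f/(1−f) ≈ 25.455 × 0.4261/0.5739 ≈ 18.899 mg/L.
Trough 18.9 mg/L vs MEC 5 mg/L: adequate.

18.9 mg/L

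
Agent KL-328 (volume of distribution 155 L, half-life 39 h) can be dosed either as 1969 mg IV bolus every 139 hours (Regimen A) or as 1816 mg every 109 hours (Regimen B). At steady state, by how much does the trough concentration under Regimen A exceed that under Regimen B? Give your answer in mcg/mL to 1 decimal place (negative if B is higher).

-0.8 mcg/mL

Regimen A: f = (1/2)^(139/39) ≈ 0.0845; Cmin,ss = (1969/155)·f/(1−f) ≈ 1.172 mcg/mL.
Regimen B: f = (1/2)^(109/39) ≈ 0.1441; Cmin,ss = (1816/155)·f/(1−f) ≈ 1.973 mcg/mL.
Difference ≈ 1.172 − 1.973 ≈ -0.801 mcg/mL.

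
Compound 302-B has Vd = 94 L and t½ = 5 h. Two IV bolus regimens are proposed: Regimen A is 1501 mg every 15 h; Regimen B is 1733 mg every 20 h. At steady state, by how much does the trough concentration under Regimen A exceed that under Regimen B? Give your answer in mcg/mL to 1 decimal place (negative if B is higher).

Regimen A: f = (1/2)^(15/5) ≈ 0.1250; Cmin,ss = (1501/94)·f/(1−f) ≈ 2.281 mcg/mL.
Regimen B: f = (1/2)^(20/5) ≈ 0.0625; Cmin,ss = (1733/94)·f/(1−f) ≈ 1.229 mcg/mL.
Difference ≈ 2.281 − 1.229 ≈ 1.052 mcg/mL.

1.1 mcg/mL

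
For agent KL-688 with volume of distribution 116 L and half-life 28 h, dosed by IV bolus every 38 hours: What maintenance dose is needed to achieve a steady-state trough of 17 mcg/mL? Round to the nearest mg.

3080 mg

τ/t½ = 38/28 ≈ 1.3571, so f = (1/2)^(38/28) ≈ 0.390355.
Cmin,ss = (D/Vd)·f/(1−f), so D = Cmin,ss·Vd·(1−f)/f.
D = 17 × 116 × (1−f)/f ≈ 17 × 116 × 1.56177 ≈ 3079.81 mg.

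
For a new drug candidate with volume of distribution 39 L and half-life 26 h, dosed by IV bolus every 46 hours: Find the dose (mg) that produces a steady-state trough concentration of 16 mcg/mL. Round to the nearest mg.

τ/t½ = 46/26 ≈ 1.7692, so f = (1/2)^(46/26) ≈ 0.293365.
Cmin,ss = (D/Vd)·f/(1−f), so D = Cmin,ss·Vd·(1−f)/f.
D = 16 × 39 × (1−f)/f ≈ 16 × 39 × 2.40872 ≈ 1503.04 mg.

1503 mg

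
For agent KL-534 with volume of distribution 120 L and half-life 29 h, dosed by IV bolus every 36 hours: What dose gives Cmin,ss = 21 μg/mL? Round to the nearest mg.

3438 mg

τ/t½ = 36/29 ≈ 1.2414, so f = (1/2)^(36/29) ≈ 0.422968.
Cmin,ss = (D/Vd)·f/(1−f), so D = Cmin,ss·Vd·(1−f)/f.
D = 21 × 120 × (1−f)/f ≈ 21 × 120 × 1.36425 ≈ 3437.91 mg.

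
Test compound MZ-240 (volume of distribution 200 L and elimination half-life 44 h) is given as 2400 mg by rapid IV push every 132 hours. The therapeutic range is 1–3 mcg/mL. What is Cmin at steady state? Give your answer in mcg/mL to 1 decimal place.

1.7 mcg/mL

The dosing interval is 3 half-lives, so f = 2^(−3) = 0.125.
At steady state, R = 1/(1 − 0.125) = 8/7.
Single-dose peak C₀ = D/Vd = 2400/200 = 12 mcg/mL.
Steady-state peak Cmax,ss = C₀·R = 12 × 8/7 ≈ 13.714 mcg/mL.
Steady-state trough Cmin,ss = Cmax,ss·f ≈ 13.714 × 0.125 ≈ 1.714 mcg/mL.
Trough 1.7 mcg/mL vs MEC 1 mcg/mL: adequate.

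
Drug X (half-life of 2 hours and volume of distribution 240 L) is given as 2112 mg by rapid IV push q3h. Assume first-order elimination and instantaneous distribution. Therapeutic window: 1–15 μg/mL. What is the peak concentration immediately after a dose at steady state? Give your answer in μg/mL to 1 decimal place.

Over one 3-h interval, 3/2 ≈ 1.5 half-lives elapse, leaving f ≈ 0.3536 of each dose.
At steady state, accumulation factor R = 1/(1 − e^(−kτ)) ≈ 1.5470.
Single-dose peak C₀ = D/Vd = 2112/240 ≈ 8.800 μg/mL.
Steady-state peak Cmax,ss = C₀·R ≈ 8.800 × 1.5470 ≈ 13.614 μg/mL.
Peak 13.6 μg/mL vs MTC 15 μg/mL: below toxic threshold.

13.6 μg/mL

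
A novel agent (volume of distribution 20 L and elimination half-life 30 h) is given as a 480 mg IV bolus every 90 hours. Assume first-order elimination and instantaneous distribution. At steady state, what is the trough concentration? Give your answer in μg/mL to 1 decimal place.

τ = 90 h = 3 half-lives, so f = (1/2)^3 = 0.125.
At steady state, R = 1/(1 − 0.125) = 8/7.
Single-dose peak C₀ = D/Vd = 480/20 = 24 μg/mL.
Steady-state peak Cmax,ss = C₀·R = 24 × 8/7 ≈ 27.429 μg/mL.
Steady-state trough Cmin,ss = Cmax,ss·f ≈ 27.429 × 0.125 ≈ 3.429 μg/mL.

3.4 μg/mL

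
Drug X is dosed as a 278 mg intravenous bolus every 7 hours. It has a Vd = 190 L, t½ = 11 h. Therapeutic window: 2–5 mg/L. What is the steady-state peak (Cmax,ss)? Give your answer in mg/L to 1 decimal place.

4.1 mg/L

k = ln2/t½ = ln2/11 ≈ 0.063013 h⁻¹; fraction remaining f = e^(−kτ) = e^(−0.063013×7) ≈ 0.6433.
Accumulation ratio R = 1/(1 − f) ≈ 1/0.3567 ≈ 2.8035.
Single-dose peak C₀ = D/Vd = 278/190 ≈ 1.463 mg/L.
Steady-state peak Cmax,ss = C₀·R ≈ 1.463 × 2.8035 ≈ 4.102 mg/L.
Peak 4.1 mg/L vs MTC 5 mg/L: below toxic threshold.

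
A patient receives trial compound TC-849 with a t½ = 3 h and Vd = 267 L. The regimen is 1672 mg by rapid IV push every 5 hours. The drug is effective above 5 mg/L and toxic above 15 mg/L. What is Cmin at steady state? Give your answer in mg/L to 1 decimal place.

τ/t½ = 5/3 ≈ 1.6667, so fraction remaining f = (1/2)^(5/3) ≈ 0.3150.
Accumulation ratio R = 1/(1 − f) ≈ 1/0.6850 ≈ 1.4599.
Single-dose peak C₀ = D/Vd = 1672/267 ≈ 6.262 mg/L.
Steady-state peak Cmax,ss = C₀·R ≈ 6.262 × 1.4599 ≈ 9.142 mg/L.
One interval later, Cmin,ss = Cmax,ss·e^(−kτ) ≈ 9.142 × 0.3150 ≈ 2.880 mg/L.
Trough 2.9 mg/L vs MEC 5 mg/L: subtherapeutic.

2.9 mg/L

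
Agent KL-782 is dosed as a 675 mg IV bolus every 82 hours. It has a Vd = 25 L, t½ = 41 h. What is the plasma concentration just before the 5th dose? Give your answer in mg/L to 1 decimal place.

9.0 mg/L

f = (1/2)^(τ/t½) = (1/2)^(82/41) ≈ 0.2500.
C₀ = D/Vd = 675/25 ≈ 27.000 mg/L.
Before the 5th dose, 4 doses have been given. Superposition: Cmin = C₀·(f + f² + … + f^4).
≈ 27.000 × (0.2500 + 0.0625 + 0.0156 + 0.0039) ≈ 27.000 × 0.3320 ≈ 8.964 mg/L.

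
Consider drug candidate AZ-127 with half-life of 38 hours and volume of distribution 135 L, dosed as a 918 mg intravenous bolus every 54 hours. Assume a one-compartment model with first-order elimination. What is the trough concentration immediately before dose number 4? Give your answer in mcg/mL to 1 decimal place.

3.8 mcg/mL

f = (1/2)^(τ/t½) = (1/2)^(54/38) ≈ 0.3734.
C₀ = D/Vd = 918/135 ≈ 6.800 mcg/mL.
Before the 4th dose, 3 doses have been given. Superposition: Cmin = C₀·(f + f² + … + f^3).
≈ 6.800 × (0.3734 + 0.1394 + 0.0521) ≈ 6.800 × 0.5649 ≈ 3.841 mcg/mL.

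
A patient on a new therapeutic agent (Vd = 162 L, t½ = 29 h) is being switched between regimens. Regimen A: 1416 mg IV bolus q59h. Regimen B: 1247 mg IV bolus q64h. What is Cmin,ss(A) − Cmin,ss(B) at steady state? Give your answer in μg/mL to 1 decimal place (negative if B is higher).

Regimen A: f = (1/2)^(59/29) ≈ 0.2441; Cmin,ss = (1416/162)·f/(1−f) ≈ 2.823 μg/mL.
Regimen B: f = (1/2)^(64/29) ≈ 0.2166; Cmin,ss = (1247/162)·f/(1−f) ≈ 2.128 μg/mL.
Difference ≈ 2.823 − 2.128 ≈ 0.695 μg/mL.

0.7 μg/mL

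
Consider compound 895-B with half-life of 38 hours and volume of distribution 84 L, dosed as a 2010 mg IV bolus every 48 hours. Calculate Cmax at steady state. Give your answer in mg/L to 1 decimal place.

41.0 mg/L

Over one 48-h interval, 48/38 ≈ 1.2632 half-lives elapse, leaving f ≈ 0.4166 of each dose.
Accumulation ratio R = 1/(1 − f) ≈ 1/0.5834 ≈ 1.7141.
Single-dose peak C₀ = D/Vd = 2010/84 ≈ 23.929 mg/L.
Cmax,ss = C₀/(1 − f) ≈ 23.929/0.5834 ≈ 41.016 mg/L.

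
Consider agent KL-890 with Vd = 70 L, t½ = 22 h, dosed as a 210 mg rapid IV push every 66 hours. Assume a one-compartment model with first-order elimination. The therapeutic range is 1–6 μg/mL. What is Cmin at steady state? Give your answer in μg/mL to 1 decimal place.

0.4 μg/mL

The dosing interval is 3 half-lives, so f = 2^(−3) = 0.125.
At steady state, R = 1/(1 − 0.125) = 8/7.
Single-dose peak C₀ = D/Vd = 210/70 = 3 μg/mL.
Steady-state peak Cmax,ss = C₀·R = 3 × 8/7 ≈ 3.429 μg/mL.
Steady-state trough Cmin,ss = Cmax,ss·f ≈ 3.429 × 0.125 ≈ 0.429 μg/mL.
Trough 0.4 μg/mL vs MEC 1 μg/mL: subtherapeutic.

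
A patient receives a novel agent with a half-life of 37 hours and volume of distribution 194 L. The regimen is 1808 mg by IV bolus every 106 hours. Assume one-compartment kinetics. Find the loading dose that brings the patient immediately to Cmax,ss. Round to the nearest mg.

f = (1/2)^(106/37) ≈ 0.137274; accumulation ratio R = 1/(1−f) ≈ 1.15912.
Loading dose to hit Cmax,ss on first dose: D_load = D_maint·R ≈ 1808 × 1.15912 ≈ 2095.69 mg.

2096 mg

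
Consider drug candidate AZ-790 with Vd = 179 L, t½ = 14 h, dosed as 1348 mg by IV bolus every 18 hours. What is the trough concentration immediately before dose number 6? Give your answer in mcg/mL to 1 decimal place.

f = (1/2)^(τ/t½) = (1/2)^(18/14) ≈ 0.4102.
C₀ = D/Vd = 1348/179 ≈ 7.531 mcg/mL.
Before the 6th dose, 5 doses have been given. Superposition: Cmin = C₀·(f + f² + … + f^5).
≈ 7.531 × (0.4102 + 0.1683 + 0.0690 + 0.0283 + 0.0116) ≈ 7.531 × 0.6874 ≈ 5.177 mcg/mL.

5.2 mcg/mL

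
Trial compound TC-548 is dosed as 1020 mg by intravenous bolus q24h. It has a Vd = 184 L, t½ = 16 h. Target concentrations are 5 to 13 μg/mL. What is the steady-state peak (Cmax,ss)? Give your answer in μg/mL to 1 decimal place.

k = ln2/t½ = ln2/16 ≈ 0.043322 h⁻¹; fraction remaining f = e^(−kτ) = e^(−0.043322×24) ≈ 0.3536.
At steady state, accumulation factor R = 1/(1 − e^(−kτ)) ≈ 1.5470.
Each bolus raises the concentration by D/Vd = 1020/184 ≈ 5.543 μg/mL.
Steady-state peak Cmax,ss = C₀·R ≈ 5.543 × 1.5470 ≈ 8.575 μg/mL.
Peak 8.6 μg/mL vs MTC 13 μg/mL: below toxic threshold.

8.6 μg/mL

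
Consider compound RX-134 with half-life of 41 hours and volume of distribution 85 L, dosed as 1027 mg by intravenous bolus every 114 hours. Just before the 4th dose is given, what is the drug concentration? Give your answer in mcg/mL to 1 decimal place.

2.1 mcg/mL

f = (1/2)^(τ/t½) = (1/2)^(114/41) ≈ 0.1455.
C₀ = D/Vd = 1027/85 ≈ 12.082 mcg/mL.
Before the 4th dose, 3 doses have been given. Superposition: Cmin = C₀·(f + f² + … + f^3).
≈ 12.082 × (0.1455 + 0.0212 + 0.0031) ≈ 12.082 × 0.1698 ≈ 2.052 mcg/mL.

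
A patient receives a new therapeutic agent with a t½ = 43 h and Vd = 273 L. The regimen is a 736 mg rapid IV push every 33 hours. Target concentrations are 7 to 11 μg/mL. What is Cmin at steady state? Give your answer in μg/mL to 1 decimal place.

3.8 μg/mL

τ/t½ = 33/43 ≈ 0.76744, so fraction remaining f = (1/2)^(33/43) ≈ 0.5875.
Accumulation ratio R = 1/(1 − f) ≈ 1/0.4125 ≈ 2.4242.
Each bolus raises the concentration by D/Vd = 736/273 ≈ 2.696 μg/mL.
Steady-state peak Cmax,ss = C₀·R ≈ 2.696 × 2.4242 ≈ 6.536 μg/mL.
Steady-state trough Cmin,ss = Cmax,ss·f ≈ 6.536 × 0.5875 ≈ 3.840 μg/mL.
Trough 3.8 μg/mL vs MEC 7 μg/mL: subtherapeutic.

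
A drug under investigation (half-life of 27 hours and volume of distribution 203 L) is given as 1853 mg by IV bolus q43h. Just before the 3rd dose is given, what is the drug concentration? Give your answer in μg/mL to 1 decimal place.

f = (1/2)^(τ/t½) = (1/2)^(43/27) ≈ 0.3316.
C₀ = D/Vd = 1853/203 ≈ 9.128 μg/mL.
Before the 3rd dose, 2 doses have been given. Superposition: Cmin = C₀·(f + f²).
≈ 9.128 × (0.3316 + 0.1100) ≈ 9.128 × 0.4416 ≈ 4.031 μg/mL.

4.0 μg/mL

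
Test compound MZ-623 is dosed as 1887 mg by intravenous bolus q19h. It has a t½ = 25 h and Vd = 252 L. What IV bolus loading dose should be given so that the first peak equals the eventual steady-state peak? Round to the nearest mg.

4608 mg

f = (1/2)^(19/25) ≈ 0.590496; accumulation ratio R = 1/(1−f) ≈ 2.44198.
Loading dose to hit Cmax,ss on first dose: D_load = D_maint·R ≈ 1887 × 2.44198 ≈ 4608.02 mg.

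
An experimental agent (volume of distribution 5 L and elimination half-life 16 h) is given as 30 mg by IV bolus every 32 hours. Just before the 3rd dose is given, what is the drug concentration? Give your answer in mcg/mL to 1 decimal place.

1.9 mcg/mL

f = (1/2)^(τ/t½) = (1/2)^(32/16) ≈ 0.2500.
C₀ = D/Vd = 30/5 ≈ 6.000 mcg/mL.
Before the 3rd dose, 2 doses have been given. Superposition: Cmin = C₀·(f + f²).
≈ 6.000 × (0.2500 + 0.0625) ≈ 6.000 × 0.3125 ≈ 1.875 mcg/mL.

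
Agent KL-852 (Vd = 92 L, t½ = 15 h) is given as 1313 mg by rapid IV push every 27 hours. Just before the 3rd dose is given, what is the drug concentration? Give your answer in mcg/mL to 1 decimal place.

5.3 mcg/mL

f = (1/2)^(τ/t½) = (1/2)^(27/15) ≈ 0.2872.
C₀ = D/Vd = 1313/92 ≈ 14.272 mcg/mL.
Before the 3rd dose, 2 doses have been given. Superposition: Cmin = C₀·(f + f²).
≈ 14.272 × (0.2872 + 0.0825) ≈ 14.272 × 0.3697 ≈ 5.276 mcg/mL.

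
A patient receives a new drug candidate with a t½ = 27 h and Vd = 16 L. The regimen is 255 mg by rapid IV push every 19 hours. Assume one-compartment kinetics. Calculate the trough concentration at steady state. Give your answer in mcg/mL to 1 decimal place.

25.4 mcg/mL

τ/t½ = 19/27 ≈ 0.7037, so fraction remaining f = (1/2)^(19/27) ≈ 0.6140.
Accumulation ratio R = 1/(1 − f) ≈ 1/0.3860 ≈ 2.5907.
Single-dose peak C₀ = D/Vd = 255/16 ≈ 15.938 mcg/mL.
Cmax,ss = C₀/(1 − f) ≈ 15.938/0.3860 ≈ 41.290 mcg/mL.
One interval later, Cmin,ss = Cmax,ss·e^(−kτ) ≈ 41.290 × 0.6140 ≈ 25.352 mcg/mL.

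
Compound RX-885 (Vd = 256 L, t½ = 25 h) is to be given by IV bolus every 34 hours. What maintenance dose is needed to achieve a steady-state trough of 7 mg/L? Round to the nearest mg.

τ/t½ = 34/25 ≈ 1.36, so f = (1/2)^(34/25) ≈ 0.389582.
Cmin,ss = (D/Vd)·f/(1−f), so D = Cmin,ss·Vd·(1−f)/f.
D = 7 × 256 × (1−f)/f ≈ 7 × 256 × 1.56685 ≈ 2807.80 mg.

2808 mg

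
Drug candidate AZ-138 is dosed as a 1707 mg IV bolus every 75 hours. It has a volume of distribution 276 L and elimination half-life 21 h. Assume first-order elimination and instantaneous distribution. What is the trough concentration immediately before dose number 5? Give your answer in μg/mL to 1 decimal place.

f = (1/2)^(τ/t½) = (1/2)^(75/21) ≈ 0.0841.
C₀ = D/Vd = 1707/276 ≈ 6.185 μg/mL.
Before the 5th dose, 4 doses have been given. Superposition: Cmin = C₀·(f + f² + … + f^4).
≈ 6.185 × (0.0841 + 0.0071 + 0.0006 + 0.0001) ≈ 6.185 × 0.0919 ≈ 0.568 μg/mL.

0.6 μg/mL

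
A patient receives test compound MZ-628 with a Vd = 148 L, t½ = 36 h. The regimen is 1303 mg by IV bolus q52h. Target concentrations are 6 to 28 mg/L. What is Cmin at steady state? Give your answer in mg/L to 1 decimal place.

5.1 mg/L

τ/t½ = 52/36 ≈ 1.4444, so fraction remaining f = (1/2)^(52/36) ≈ 0.3674.
Accumulation ratio R = 1/(1 − f) ≈ 1/0.6326 ≈ 1.5808.
Each bolus raises the concentration by D/Vd = 1303/148 ≈ 8.804 mg/L.
Cmax,ss = C₀/(1 − f) ≈ 8.804/0.6326 ≈ 13.917 mg/L.
Steady-state trough Cmin,ss = Cmax,ss·f ≈ 13.917 × 0.3674 ≈ 5.113 mg/L.
Trough 5.1 mg/L vs MEC 6 mg/L: subtherapeutic.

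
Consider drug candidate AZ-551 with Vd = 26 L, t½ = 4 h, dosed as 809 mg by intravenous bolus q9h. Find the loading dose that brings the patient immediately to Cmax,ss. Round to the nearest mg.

f = (1/2)^(9/4) ≈ 0.210224; accumulation ratio R = 1/(1−f) ≈ 1.26618.
Loading dose to hit Cmax,ss on first dose: D_load = D_maint·R ≈ 809 × 1.26618 ≈ 1024.34 mg.

1024 mg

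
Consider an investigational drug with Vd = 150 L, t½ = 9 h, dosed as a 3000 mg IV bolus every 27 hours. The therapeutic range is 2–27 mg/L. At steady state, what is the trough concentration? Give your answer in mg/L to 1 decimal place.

τ = 27 h = 3 half-lives, so f = (1/2)^3 = 0.125.
At steady state, R = 1/(1 − 0.125) = 8/7.
Single-dose peak C₀ = D/Vd = 3000/150 = 20 mg/L.
Steady-state peak Cmax,ss = C₀·R = 20 × 8/7 ≈ 22.857 mg/L.
Steady-state trough Cmin,ss = Cmax,ss·f ≈ 22.857 × 0.125 ≈ 2.857 mg/L.
Trough 2.9 mg/L vs MEC 2 mg/L: adequate.

2.9 mg/L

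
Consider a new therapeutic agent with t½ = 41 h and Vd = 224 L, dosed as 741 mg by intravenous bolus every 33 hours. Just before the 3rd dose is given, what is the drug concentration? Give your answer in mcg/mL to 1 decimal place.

f = (1/2)^(τ/t½) = (1/2)^(33/41) ≈ 0.5724.
C₀ = D/Vd = 741/224 ≈ 3.308 mcg/mL.
Before the 3rd dose, 2 doses have been given. Superposition: Cmin = C₀·(f + f²).
≈ 3.308 × (0.5724 + 0.3276) ≈ 3.308 × 0.9000 ≈ 2.977 mcg/mL.

3.0 mcg/mL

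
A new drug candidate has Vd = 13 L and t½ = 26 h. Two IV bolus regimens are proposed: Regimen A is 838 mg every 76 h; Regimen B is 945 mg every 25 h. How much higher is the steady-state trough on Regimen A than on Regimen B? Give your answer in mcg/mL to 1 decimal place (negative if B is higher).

-66.9 mcg/mL

Regimen A: f = (1/2)^(76/26) ≈ 0.1318; Cmin,ss = (838/13)·f/(1−f) ≈ 9.786 mcg/mL.
Regimen B: f = (1/2)^(25/26) ≈ 0.5135; Cmin,ss = (945/13)·f/(1−f) ≈ 76.727 mcg/mL.
Difference ≈ 9.786 − 76.727 ≈ -66.941 mcg/mL.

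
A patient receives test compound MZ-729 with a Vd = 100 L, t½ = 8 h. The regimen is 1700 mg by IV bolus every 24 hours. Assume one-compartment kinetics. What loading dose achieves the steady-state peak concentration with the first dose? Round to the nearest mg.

1943 mg

f = (1/2)^(24/8) ≈ 0.125000; accumulation ratio R = 1/(1−f) ≈ 1.14286.
Loading dose to hit Cmax,ss on first dose: D_load = D_maint·R ≈ 1700 × 1.14286 ≈ 1942.86 mg.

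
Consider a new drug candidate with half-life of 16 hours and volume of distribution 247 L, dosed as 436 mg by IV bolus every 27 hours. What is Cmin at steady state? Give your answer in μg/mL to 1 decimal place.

0.8 μg/mL

Over one 27-h interval, 27/16 ≈ 1.6875 half-lives elapse, leaving f ≈ 0.3105 of each dose.
Single-dose peak C₀ = D/Vd = 436/247 ≈ 1.765 μg/mL.
Steady-state trough Cmin,ss = C₀·f/(1−f) ≈ 1.765 × 0.3105/0.6895 ≈ 0.795 μg/mL.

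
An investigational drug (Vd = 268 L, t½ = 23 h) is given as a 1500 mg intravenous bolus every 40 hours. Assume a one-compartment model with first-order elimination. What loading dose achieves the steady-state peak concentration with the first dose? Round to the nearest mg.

f = (1/2)^(40/23) ≈ 0.299550; accumulation ratio R = 1/(1−f) ≈ 1.42765.
Loading dose to hit Cmax,ss on first dose: D_load = D_maint·R ≈ 1500 × 1.42765 ≈ 2141.47 mg.

2141 mg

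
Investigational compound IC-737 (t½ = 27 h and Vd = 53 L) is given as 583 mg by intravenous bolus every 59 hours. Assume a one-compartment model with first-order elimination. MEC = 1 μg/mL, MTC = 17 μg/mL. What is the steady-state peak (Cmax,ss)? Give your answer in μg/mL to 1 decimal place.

k = ln2/t½ = ln2/27 ≈ 0.025672 h⁻¹; fraction remaining f = e^(−kτ) = e^(−0.025672×59) ≈ 0.2199.
At steady state, accumulation factor R = 1/(1 − e^(−kτ)) ≈ 1.2819.
Single-dose peak C₀ = D/Vd = 583/53 ≈ 11.000 μg/mL.
Steady-state peak Cmax,ss = C₀·R ≈ 11.000 × 1.2819 ≈ 14.101 μg/mL.
Peak 14.1 μg/mL vs MTC 17 μg/mL: below toxic threshold.

14.1 μg/mL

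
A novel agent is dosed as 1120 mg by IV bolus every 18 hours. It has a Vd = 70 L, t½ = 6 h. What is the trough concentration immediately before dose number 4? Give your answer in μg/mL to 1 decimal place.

2.3 μg/mL

f = (1/2)^(τ/t½) = (1/2)^(18/6) ≈ 0.1250.
C₀ = D/Vd = 1120/70 ≈ 16.000 μg/mL.
Before the 4th dose, 3 doses have been given. Superposition: Cmin = C₀·(f + f² + … + f^3).
≈ 16.000 × (0.1250 + 0.0156 + 0.0020) ≈ 16.000 × 0.1426 ≈ 2.282 μg/mL.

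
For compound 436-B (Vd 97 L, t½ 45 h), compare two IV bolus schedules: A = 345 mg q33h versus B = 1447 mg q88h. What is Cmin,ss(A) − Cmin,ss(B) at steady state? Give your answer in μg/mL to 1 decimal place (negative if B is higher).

Regimen A: f = (1/2)^(33/45) ≈ 0.6015; Cmin,ss = (345/97)·f/(1−f) ≈ 5.369 μg/mL.
Regimen B: f = (1/2)^(88/45) ≈ 0.2578; Cmin,ss = (1447/97)·f/(1−f) ≈ 5.182 μg/mL.
Difference ≈ 5.369 − 5.182 ≈ 0.187 μg/mL.

0.2 μg/mL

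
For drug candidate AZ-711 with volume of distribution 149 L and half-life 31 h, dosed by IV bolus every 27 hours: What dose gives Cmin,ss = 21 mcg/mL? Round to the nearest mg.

2594 mg

τ/t½ = 27/31 ≈ 0.87097, so f = (1/2)^(27/31) ≈ 0.546780.
Cmin,ss = (D/Vd)·f/(1−f), so D = Cmin,ss·Vd·(1−f)/f.
D = 21 × 149 × (1−f)/f ≈ 21 × 149 × 0.82889 ≈ 2593.60 mg.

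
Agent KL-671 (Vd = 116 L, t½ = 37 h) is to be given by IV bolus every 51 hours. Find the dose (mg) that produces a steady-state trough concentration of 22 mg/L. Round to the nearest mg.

4083 mg

τ/t½ = 51/37 ≈ 1.3784, so f = (1/2)^(51/37) ≈ 0.384651.
Cmin,ss = (D/Vd)·f/(1−f), so D = Cmin,ss·Vd·(1−f)/f.
D = 22 × 116 × (1−f)/f ≈ 22 × 116 × 1.59976 ≈ 4082.59 mg.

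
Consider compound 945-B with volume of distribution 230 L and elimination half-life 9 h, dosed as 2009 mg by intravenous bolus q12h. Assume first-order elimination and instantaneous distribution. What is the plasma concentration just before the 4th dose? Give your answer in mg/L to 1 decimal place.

5.4 mg/L

f = (1/2)^(τ/t½) = (1/2)^(12/9) ≈ 0.3969.
C₀ = D/Vd = 2009/230 ≈ 8.735 mg/L.
Before the 4th dose, 3 doses have been given. Superposition: Cmin = C₀·(f + f² + … + f^3).
≈ 8.735 × (0.3969 + 0.1575 + 0.0625) ≈ 8.735 × 0.6169 ≈ 5.389 mg/L.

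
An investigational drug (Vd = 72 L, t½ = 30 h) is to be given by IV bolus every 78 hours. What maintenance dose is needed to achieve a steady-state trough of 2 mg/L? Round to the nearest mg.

729 mg

τ/t½ = 78/30 ≈ 2.6, so f = (1/2)^(78/30) ≈ 0.164938.
Cmin,ss = (D/Vd)·f/(1−f), so D = Cmin,ss·Vd·(1−f)/f.
D = 2 × 72 × (1−f)/f ≈ 2 × 72 × 5.06288 ≈ 729.05 mg.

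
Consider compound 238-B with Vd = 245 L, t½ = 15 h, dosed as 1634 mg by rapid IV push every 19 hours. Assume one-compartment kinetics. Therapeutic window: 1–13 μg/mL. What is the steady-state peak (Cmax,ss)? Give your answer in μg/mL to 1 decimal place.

11.4 μg/mL

Over one 19-h interval, 19/15 ≈ 1.2667 half-lives elapse, leaving f ≈ 0.4156 of each dose.
At steady state, accumulation factor R = 1/(1 − e^(−kτ)) ≈ 1.7112.
Single-dose peak C₀ = D/Vd = 1634/245 ≈ 6.669 μg/mL.
Steady-state peak Cmax,ss = C₀·R ≈ 6.669 × 1.7112 ≈ 11.412 μg/mL.
Peak 11.4 μg/mL vs MTC 13 μg/mL: below toxic threshold.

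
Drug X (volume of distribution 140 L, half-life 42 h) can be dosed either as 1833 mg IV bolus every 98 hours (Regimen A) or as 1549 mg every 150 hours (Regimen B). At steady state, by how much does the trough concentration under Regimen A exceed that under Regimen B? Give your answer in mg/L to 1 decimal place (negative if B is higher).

2.2 mg/L

Regimen A: f = (1/2)^(98/42) ≈ 0.1984; Cmin,ss = (1833/140)·f/(1−f) ≈ 3.241 mg/L.
Regimen B: f = (1/2)^(150/42) ≈ 0.0841; Cmin,ss = (1549/140)·f/(1−f) ≈ 1.016 mg/L.
Difference ≈ 3.241 − 1.016 ≈ 2.225 mg/L.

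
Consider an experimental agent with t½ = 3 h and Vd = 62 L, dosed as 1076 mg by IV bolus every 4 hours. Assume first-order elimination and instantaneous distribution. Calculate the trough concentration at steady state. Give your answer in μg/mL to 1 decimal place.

11.4 μg/mL

Over one 4-h interval, 4/3 ≈ 1.3333 half-lives elapse, leaving f ≈ 0.3969 of each dose.
At steady state, accumulation factor R = 1/(1 − e^(−kτ)) ≈ 1.6581.
Each bolus raises the concentration by D/Vd = 1076/62 ≈ 17.355 μg/mL.
Steady-state peak Cmax,ss = C₀·R ≈ 17.355 × 1.6581 ≈ 28.776 μg/mL.
Steady-state trough Cmin,ss = Cmax,ss·f ≈ 28.776 × 0.3969 ≈ 11.421 μg/mL.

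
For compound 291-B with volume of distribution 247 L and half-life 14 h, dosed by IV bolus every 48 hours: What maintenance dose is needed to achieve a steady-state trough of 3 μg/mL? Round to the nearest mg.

7237 mg

τ/t½ = 48/14 ≈ 3.4286, so f = (1/2)^(48/14) ≈ 0.092875.
Cmin,ss = (D/Vd)·f/(1−f), so D = Cmin,ss·Vd·(1−f)/f.
D = 3 × 247 × (1−f)/f ≈ 3 × 247 × 9.76716 ≈ 7237.47 mg.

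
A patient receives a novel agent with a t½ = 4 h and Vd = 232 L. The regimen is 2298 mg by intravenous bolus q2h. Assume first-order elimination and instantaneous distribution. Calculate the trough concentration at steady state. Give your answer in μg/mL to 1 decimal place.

k = ln2/t½ = ln2/4 ≈ 0.173287 h⁻¹; fraction remaining f = e^(−kτ) = e^(−0.173287×2) ≈ 0.7071.
At steady state, accumulation factor R = 1/(1 − e^(−kτ)) ≈ 3.4141.
Single-dose peak C₀ = D/Vd = 2298/232 ≈ 9.905 μg/mL.
Steady-state peak Cmax,ss = C₀·R ≈ 9.905 × 3.4141 ≈ 33.817 μg/mL.
One interval later, Cmin,ss = Cmax,ss·e^(−kτ) ≈ 33.817 × 0.7071 ≈ 23.912 μg/mL.

23.9 μg/mL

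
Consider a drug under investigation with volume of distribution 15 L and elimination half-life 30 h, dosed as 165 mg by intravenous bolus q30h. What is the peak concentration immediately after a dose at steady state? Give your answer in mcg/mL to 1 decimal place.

τ = 30 h = 1 half-life, so f = (1/2)^1 = 0.5.
Accumulation ratio R = 1/(1 − f) = 1/0.5 = 2/1.
Single-dose peak C₀ = D/Vd = 165/15 = 11 mcg/mL.
Steady-state peak Cmax,ss = C₀·R = 11 × 2/1 ≈ 22.000 mcg/mL.

22.0 mcg/mL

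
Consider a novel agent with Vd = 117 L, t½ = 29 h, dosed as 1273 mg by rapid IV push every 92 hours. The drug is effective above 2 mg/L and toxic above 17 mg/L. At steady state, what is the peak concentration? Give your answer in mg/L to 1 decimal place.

k = ln2/t½ = ln2/29 ≈ 0.023902 h⁻¹; fraction remaining f = e^(−kτ) = e^(−0.023902×92) ≈ 0.1109.
At steady state, accumulation factor R = 1/(1 − e^(−kτ)) ≈ 1.1247.
Single-dose peak C₀ = D/Vd = 1273/117 ≈ 10.880 mg/L.
Cmax,ss = C₀/(1 − f) ≈ 10.880/0.8891 ≈ 12.237 mg/L.
Peak 12.2 mg/L vs MTC 17 mg/L: below toxic threshold.

12.2 mg/L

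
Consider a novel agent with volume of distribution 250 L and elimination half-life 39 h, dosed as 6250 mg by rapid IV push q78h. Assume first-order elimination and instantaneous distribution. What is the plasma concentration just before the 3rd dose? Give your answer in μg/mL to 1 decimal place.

f = (1/2)^(τ/t½) = (1/2)^(78/39) ≈ 0.2500.
C₀ = D/Vd = 6250/250 ≈ 25.000 μg/mL.
Before the 3rd dose, 2 doses have been given. Superposition: Cmin = C₀·(f + f²).
≈ 25.000 × (0.2500 + 0.0625) ≈ 25.000 × 0.3125 ≈ 7.812 μg/mL.

7.8 μg/mL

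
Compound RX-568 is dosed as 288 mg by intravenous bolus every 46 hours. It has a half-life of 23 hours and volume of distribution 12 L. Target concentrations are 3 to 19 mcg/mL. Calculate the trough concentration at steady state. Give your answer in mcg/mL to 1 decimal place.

τ = 46 h = 2 half-lives, so f = (1/2)^2 = 0.25.
Accumulation ratio R = 1/(1 − f) = 1/0.75 = 4/3.
Single-dose peak C₀ = D/Vd = 288/12 = 24 mcg/mL.
Steady-state peak Cmax,ss = C₀·R = 24 × 4/3 ≈ 32.000 mcg/mL.
Steady-state trough Cmin,ss = Cmax,ss·f ≈ 32.000 × 0.25 ≈ 8.000 mcg/mL.
Trough 8.0 mcg/mL vs MEC 3 mcg/mL: adequate.

8.0 mcg/mL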